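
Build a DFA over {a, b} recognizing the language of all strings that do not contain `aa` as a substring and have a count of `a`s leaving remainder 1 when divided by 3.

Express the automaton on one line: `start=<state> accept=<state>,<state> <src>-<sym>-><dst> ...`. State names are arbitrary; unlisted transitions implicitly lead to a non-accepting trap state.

start=S0 accept=S1,S3 S0-a->S1 S0-b->S0 S1-a->S2 S1-b->S3 S2-a->S4 S2-b->S2 S3-a->S5 S3-b->S3 S4-a->S6 S4-b->S4 S5-a->S4 S5-b->S7 S6-a->S2 S6-b->S6 S7-a->S8 S7-b->S7 S8-a->S6 S8-b->S0

Build one automaton per condition and run them in lockstep. One (3 states) tracks partial matches of the forbidden pattern `aa`; the other (3 states) tracks the count of `a`s modulo 3. Each combined state is a pair, one component from each; accept when both components accept.
With 9 states:
        a   b  
>  S0   S1  S0 
 * S1   S2  S3 
   S2   S4  S2 
 * S3   S5  S3 
   S4   S6  S4 
   S5   S4  S7 
   S6   S2  S6 
   S7   S8  S7 
   S8   S6  S0 
(> = start, * = accepting)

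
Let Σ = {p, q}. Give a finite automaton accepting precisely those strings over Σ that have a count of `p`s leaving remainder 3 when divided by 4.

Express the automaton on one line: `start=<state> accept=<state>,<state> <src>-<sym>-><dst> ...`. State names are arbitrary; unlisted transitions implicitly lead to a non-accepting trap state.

Keep the running count of `p`s modulo 4: each `p` advances along the cycle A → B → C → D → A while other symbols loop. Accept at D.
With 4 states:
       p  q 
>  A   B  A 
   B   C  B 
   C   D  C 
 * D   A  D 
(> = start, * = accepting)

start=A accept=D A-p->B A-q->A B-p->C B-q->B C-p->D C-q->C D-p->A D-q->D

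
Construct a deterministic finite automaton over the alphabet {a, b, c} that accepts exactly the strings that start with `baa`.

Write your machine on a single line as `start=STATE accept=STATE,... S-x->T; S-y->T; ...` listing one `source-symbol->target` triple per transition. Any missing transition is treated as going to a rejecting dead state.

start=s0; accept=s3; s0-a->s4; s0-b->s1; s0-c->s4; s1-a->s2; s1-b->s4; s1-c->s4; s2-a->s3; s2-b->s4; s2-c->s4; s3-a->s3; s3-b->s3; s3-c->s3; s4-a->s4; s4-b->s4; s4-c->s4

Check the first 3 symbols one by one: s0 through s2 record how many have matched `baa` so far; any wrong symbol goes to the dead state s4. After all 3 match we enter the accepting sink s3.
        a   b   c  
>  s0   s4  s1  s4 
   s1   s2  s4  s4 
   s2   s3  s4  s4 
 * s3   s3  s3  s3 
   s4   s4  s4  s4 
(> = start, * = accepting)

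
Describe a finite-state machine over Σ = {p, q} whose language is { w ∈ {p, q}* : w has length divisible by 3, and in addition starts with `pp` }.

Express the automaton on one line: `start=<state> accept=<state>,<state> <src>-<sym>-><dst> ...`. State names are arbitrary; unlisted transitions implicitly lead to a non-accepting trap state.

start=A accept=E A-p->B A-q->C B-p->D B-q->C C-p->C C-q->C D-p->E D-q->E E-p->F E-q->F F-p->D F-q->D

Handle the two conditions separately and then intersect. One (3 states) tracks the input length modulo 3; the other (4 states) tracks whether the input so far still matches the prefix `pp`. Each combined state is a pair, one component from each; accept when both components accept. Minimizing collapses redundant product states.
A 6-state machine:
       p  q 
>  A   B  C 
   B   D  C 
   C   C  C 
   D   E  E 
 * E   F  F 
   F   D  D 
(> = start, * = accepting)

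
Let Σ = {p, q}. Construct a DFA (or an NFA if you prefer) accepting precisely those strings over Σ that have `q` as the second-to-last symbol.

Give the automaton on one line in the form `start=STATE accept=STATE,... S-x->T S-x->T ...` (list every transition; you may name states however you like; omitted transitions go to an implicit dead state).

start=A accept=F,G A-p->B A-q->C B-p->D B-q->E C-p->F C-q->G D-p->D D-q->E E-p->F E-q->G F-p->D F-q->E G-p->F G-q->G

Because acceptance depends on a position counted from the end, the machine has to buffer the most recent 2 symbols. Make each state the string of the last up-to-2 symbols read; on input `x` shift the window left and append `x`. Accept when the buffered window has length 2 and begins with `q`.
       p  q 
>  A   B  C 
   B   D  E 
   C   F  G 
   D   D  E 
   E   F  G 
 * F   D  E 
 * G   F  G 
(> = start, * = accepting)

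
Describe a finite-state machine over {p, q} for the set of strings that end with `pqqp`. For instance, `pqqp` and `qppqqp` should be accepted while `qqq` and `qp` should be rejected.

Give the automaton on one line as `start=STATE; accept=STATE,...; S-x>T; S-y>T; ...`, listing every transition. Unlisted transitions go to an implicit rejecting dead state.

start=S0; accept=S4; S0-p>S1; S0-q>S0; S1-p>S1; S1-q>S2; S2-p>S1; S2-q>S3; S3-p>S4; S3-q>S0; S4-p>S1; S4-q>S2

Remember how much of `pqqp` the current input suffix matches. State S0 means no match yet; S1 means the last symbol is `p`; S2 means the last 2 symbols are `pq`; S3 means the last 3 symbols are `pqq`; S4 means the last 4 symbols are `pqqp`. Only S4 accepts. On a mismatch, fall back to the longest proper suffix that is still a prefix of `pqqp`.
A 5-state machine:
        p   q  
>  S0   S1  S0 
   S1   S1  S2 
   S2   S1  S3 
   S3   S4  S0 
 * S4   S1  S2 
(> = start, * = accepting)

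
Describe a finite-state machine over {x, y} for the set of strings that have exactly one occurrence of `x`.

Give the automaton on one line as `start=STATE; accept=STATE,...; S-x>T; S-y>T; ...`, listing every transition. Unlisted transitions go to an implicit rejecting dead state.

Count `x`s, saturating at 2: state q0 means no `x` yet, q1 means one `x` seen, q2 means more than one. Each `x` increments (capped at q2); other symbols loop. Accept from {q1}.
A 3-state machine:
        x   y  
>  q0   q1  q0 
 * q1   q2  q1 
   q2   q2  q2 
(> = start, * = accepting)

start=q0; accept=q1; q0-x>q1; q0-y>q0; q1-x>q2; q1-y>q1; q2-x>q2; q2-y>q2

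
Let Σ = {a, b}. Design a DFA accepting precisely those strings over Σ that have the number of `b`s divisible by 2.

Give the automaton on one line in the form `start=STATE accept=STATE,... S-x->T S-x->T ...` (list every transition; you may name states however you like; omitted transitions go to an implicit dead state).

start=q0 accept=q0 q0-a->q0 q0-b->q1 q1-a->q1 q1-b->q0

The only thing that matters is how many `b`s have appeared, reduced mod 2. Use one state per residue: q0 for 0, …, q1 for 1. Reading `b` moves to the next residue; anything else stays put. q0 is accepting.
A 2-state machine:
        a   b  
>* q0   q0  q1 
   q1   q1  q0 
(> = start, * = accepting)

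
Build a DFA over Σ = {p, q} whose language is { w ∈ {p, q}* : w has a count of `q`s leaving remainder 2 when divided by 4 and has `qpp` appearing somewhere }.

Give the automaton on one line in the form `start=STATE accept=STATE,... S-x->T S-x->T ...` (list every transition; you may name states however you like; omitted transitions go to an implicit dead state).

Handle the two conditions separately and then intersect. One (4 states) tracks the count of `q`s modulo 4; the other (4 states) tracks whether and how much of `qpp` has been seen. Each combined state is a pair, one component from each; accept when both components accept.
       p  q 
>  A   A  B 
   B   C  D 
   C   E  D 
   D   F  G 
   E   E  H 
   F   H  G 
   G   I  J 
 * H   H  K 
   I   K  J 
   J   L  B 
   K   K  M 
   L   M  B 
   M   M  E 
(> = start, * = accepting)

start=A accept=H A-p->A A-q->B B-p->C B-q->D C-p->E C-q->D D-p->F D-q->G E-p->E E-q->H F-p->H F-q->G G-p->I G-q->J H-p->H H-q->K I-p->K I-q->J J-p->L J-q->B K-p->K K-q->M L-p->M L-q->B M-p->M M-q->E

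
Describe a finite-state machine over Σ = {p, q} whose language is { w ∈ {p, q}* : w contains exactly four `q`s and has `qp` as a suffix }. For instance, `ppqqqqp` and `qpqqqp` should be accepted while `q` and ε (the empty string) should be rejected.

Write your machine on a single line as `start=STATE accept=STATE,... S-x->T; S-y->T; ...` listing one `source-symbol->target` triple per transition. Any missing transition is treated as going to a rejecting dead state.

start=A; accept=F; A-p->A; A-q->B; B-p->B; B-q->C; C-p->C; C-q->D; D-p->D; D-q->E; E-p->F; E-q->G; F-p->G; F-q->G; G-p->G; G-q->G

Handle the two conditions separately and then intersect. The first has 6 states tracking the count of `q`s, saturating at 5; the second has 3 states tracking how much of the suffix `qp` has currently been matched. A product state is a pair (one from each), accepting exactly when both do. Equivalent product states are then merged.
7 states suffice.
       p  q 
>  A   A  B 
   B   B  C 
   C   C  D 
   D   D  E 
   E   F  G 
 * F   G  G 
   G   G  G 
(> = start, * = accepting)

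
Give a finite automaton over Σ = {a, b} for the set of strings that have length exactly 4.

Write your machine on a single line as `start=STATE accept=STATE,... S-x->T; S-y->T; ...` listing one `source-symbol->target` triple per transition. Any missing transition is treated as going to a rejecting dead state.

Count input length up to 5: every symbol moves from q0 toward q5, which means 'more than 4' and absorbs. Accept from {q4}.
A 6-state machine:
        a   b  
>  q0   q1  q1 
   q1   q2  q2 
   q2   q3  q3 
   q3   q4  q4 
 * q4   q5  q5 
   q5   q5  q5 
(> = start, * = accepting)

start=q0; accept=q4; q0-a->q1; q0-b->q1; q1-a->q2; q1-b->q2; q2-a->q3; q2-b->q3; q3-a->q4; q3-b->q4; q4-a->q5; q4-b->q5; q5-a->q5; q5-b->q5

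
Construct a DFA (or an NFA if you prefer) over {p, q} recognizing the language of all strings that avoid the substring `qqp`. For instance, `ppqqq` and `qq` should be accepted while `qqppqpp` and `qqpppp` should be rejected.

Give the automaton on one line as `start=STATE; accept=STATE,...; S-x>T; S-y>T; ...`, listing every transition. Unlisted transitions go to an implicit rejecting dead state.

start=A; accept=A,B,C; A-p>A; A-q>B; B-p>A; B-q>C; C-p>D; C-q>C; D-p>D; D-q>D

Track partial matches of the forbidden pattern `qqp`. State D is a dead state reached once `qqp` has occurred; every other state accepts. A means no part of `qqp` is currently matched.
4 states suffice.
       p  q 
>* A   A  B 
 * B   A  C 
 * C   D  C 
   D   D  D 
(> = start, * = accepting)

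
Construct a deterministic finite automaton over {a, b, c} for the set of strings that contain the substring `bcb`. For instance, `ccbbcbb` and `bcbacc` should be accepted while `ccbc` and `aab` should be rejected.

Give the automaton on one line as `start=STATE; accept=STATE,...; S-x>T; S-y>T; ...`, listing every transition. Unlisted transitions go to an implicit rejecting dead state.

start=q0; accept=q3; q0-a>q0; q0-b>q1; q0-c>q0; q1-a>q0; q1-b>q1; q1-c>q2; q2-a>q0; q2-b>q3; q2-c>q0; q3-a>q3; q3-b>q3; q3-c>q3

Track how much of `bcb` has been matched so far: state q0 is no progress, q3 is the absorbing accept state reached once `bcb` has occurred. Intermediate states record partial matches; on a mismatch, fall back to the longest reusable overlap.
        a   b   c  
>  q0   q0  q1  q0 
   q1   q0  q1  q2 
   q2   q0  q3  q0 
 * q3   q3  q3  q3 
(> = start, * = accepting)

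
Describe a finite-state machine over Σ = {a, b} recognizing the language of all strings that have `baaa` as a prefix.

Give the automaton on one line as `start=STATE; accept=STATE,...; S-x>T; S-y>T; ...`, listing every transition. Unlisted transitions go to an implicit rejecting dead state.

Check the first 4 symbols one by one: q0 through q3 record how many have matched `baaa` so far; any wrong symbol goes to the dead state q5. After all 4 match we enter the accepting sink q4.
With 6 states:
        a   b  
>  q0   q5  q1 
   q1   q2  q5 
   q2   q3  q5 
   q3   q4  q5 
 * q4   q4  q4 
   q5   q5  q5 
(> = start, * = accepting)

start=q0; accept=q4; q0-a>q5; q0-b>q1; q1-a>q2; q1-b>q5; q2-a>q3; q2-b>q5; q3-a>q4; q3-b>q5; q4-a>q4; q4-b>q4; q5-a>q5; q5-b>q5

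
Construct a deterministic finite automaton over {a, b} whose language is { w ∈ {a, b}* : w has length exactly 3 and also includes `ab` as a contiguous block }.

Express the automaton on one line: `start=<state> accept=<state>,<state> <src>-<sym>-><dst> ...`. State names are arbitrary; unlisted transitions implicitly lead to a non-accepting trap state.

Handle the two conditions separately and then intersect. The first has 5 states tracking the input length, saturating at 4; the second has 3 states tracking whether and how much of `ab` has been seen. A product state is a pair (one from each), accepting exactly when both do. After merging equivalent states the machine shrinks.
With 7 states:
        a   b  
>  q0   q1  q2 
   q1   q3  q4 
   q2   q3  q5 
   q3   q5  q6 
   q4   q6  q6 
   q5   q5  q5 
 * q6   q5  q5 
(> = start, * = accepting)

start=q0 accept=q6 q0-a->q1 q0-b->q2 q1-a->q3 q1-b->q4 q2-a->q3 q2-b->q5 q3-a->q5 q3-b->q6 q4-a->q6 q4-b->q6 q5-a->q5 q5-b->q5 q6-a->q5 q6-b->q5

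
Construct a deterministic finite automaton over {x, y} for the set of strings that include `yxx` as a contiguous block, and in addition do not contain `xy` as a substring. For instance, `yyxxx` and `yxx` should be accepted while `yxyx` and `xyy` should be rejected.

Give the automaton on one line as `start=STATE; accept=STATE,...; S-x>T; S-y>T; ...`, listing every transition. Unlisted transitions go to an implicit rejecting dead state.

Build one automaton per condition and run them in lockstep. One (4 states) tracks whether and how much of `yxx` has been seen; the other (3 states) tracks partial matches of the forbidden pattern `xy`. Each combined state is a pair, one component from each; accept when both components accept. After merging equivalent states the machine shrinks.
A 5-state machine:
       x  y 
>  A   B  C 
   B   B  B 
   C   D  C 
   D   E  B 
 * E   E  B 
(> = start, * = accepting)

start=A; accept=E; A-x>B; A-y>C; B-x>B; B-y>B; C-x>D; C-y>C; D-x>E; D-y>B; E-x>E; E-y>B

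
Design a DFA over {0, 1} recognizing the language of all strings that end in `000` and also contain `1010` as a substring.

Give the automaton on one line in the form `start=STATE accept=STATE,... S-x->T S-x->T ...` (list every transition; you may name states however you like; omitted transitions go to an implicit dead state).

start=S0 accept=S7 S0-0->S0 S0-1->S1 S1-0->S2 S1-1->S1 S2-0->S0 S2-1->S3 S3-0->S4 S3-1->S1 S4-0->S5 S4-1->S6 S5-0->S7 S5-1->S6 S6-0->S4 S6-1->S6 S7-0->S7 S7-1->S6

Run two small machines in parallel and take their product. One (4 states) tracks how much of the suffix `000` has currently been matched; the other (5 states) tracks whether and how much of `1010` has been seen. Each combined state is a pair, one component from each; accept when both components accept. After merging equivalent states the machine shrinks.
With 8 states:
        0   1  
>  S0   S0  S1 
   S1   S2  S1 
   S2   S0  S3 
   S3   S4  S1 
   S4   S5  S6 
   S5   S7  S6 
   S6   S4  S6 
 * S7   S7  S6 
(> = start, * = accepting)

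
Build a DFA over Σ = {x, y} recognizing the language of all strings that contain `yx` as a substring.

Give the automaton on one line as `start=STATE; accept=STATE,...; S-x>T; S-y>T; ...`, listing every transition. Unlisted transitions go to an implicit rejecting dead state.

start=A; accept=C; A-x>A; A-y>B; B-x>C; B-y>B; C-x>C; C-y>C

States A..B record the length of the longest prefix of `yx` that matches the current input suffix. Reaching C means `yx` has been seen, and we stay there forever. Accept from C.
With 3 states:
       x  y 
>  A   A  B 
   B   C  B 
 * C   C  C 
(> = start, * = accepting)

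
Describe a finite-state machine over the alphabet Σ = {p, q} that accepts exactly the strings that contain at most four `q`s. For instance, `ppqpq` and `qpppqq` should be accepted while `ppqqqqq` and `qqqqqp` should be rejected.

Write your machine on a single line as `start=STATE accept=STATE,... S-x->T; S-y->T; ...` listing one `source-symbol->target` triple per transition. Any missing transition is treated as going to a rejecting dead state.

Count `q`s, saturating at 5: states s0 through s4 mean 0 through 4 `q`s seen; s5 means more than 4. Each `q` increments (capped at s5); other symbols loop. Accept from {s0, s1, s2, s3, s4}.
With 6 states:
        p   q  
>* s0   s0  s1 
 * s1   s1  s2 
 * s2   s2  s3 
 * s3   s3  s4 
 * s4   s4  s5 
   s5   s5  s5 
(> = start, * = accepting)

start=s0; accept=s0,s1,s2,s3,s4; s0-p->s0; s0-q->s1; s1-p->s1; s1-q->s2; s2-p->s2; s2-q->s3; s3-p->s3; s3-q->s4; s4-p->s4; s4-q->s5; s5-p->s5; s5-q->s5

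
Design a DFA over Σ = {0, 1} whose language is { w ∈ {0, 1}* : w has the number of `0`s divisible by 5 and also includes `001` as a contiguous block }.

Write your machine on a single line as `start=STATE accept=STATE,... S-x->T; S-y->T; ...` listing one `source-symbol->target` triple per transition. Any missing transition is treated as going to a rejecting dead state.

start=A; accept=O; A-0->B; A-1->A; B-0->C; B-1->D; C-0->E; C-1->F; D-0->G; D-1->D; E-0->H; E-1->I; F-0->I; F-1->F; G-0->E; G-1->J; H-0->K; H-1->L; I-0->L; I-1->I; J-0->M; J-1->J; K-0->N; K-1->O; L-0->O; L-1->L; M-0->H; M-1->P; N-0->C; N-1->Q; O-0->Q; O-1->O; P-0->R; P-1->P; Q-0->F; Q-1->Q; R-0->K; R-1->S; S-0->T; S-1->S; T-0->N; T-1->A

Handle the two conditions separately and then intersect. One (5 states) tracks the count of `0`s modulo 5; the other (4 states) tracks whether and how much of `001` has been seen. Each combined state is a pair, one component from each; accept when both components accept.
20 states suffice.
       0  1 
>  A   B  A 
   B   C  D 
   C   E  F 
   D   G  D 
   E   H  I 
   F   I  F 
   G   E  J 
   H   K  L 
   I   L  I 
   J   M  J 
   K   N  O 
   L   O  L 
   M   H  P 
   N   C  Q 
 * O   Q  O 
   P   R  P 
   Q   F  Q 
   R   K  S 
   S   T  S 
   T   N  A 
(> = start, * = accepting)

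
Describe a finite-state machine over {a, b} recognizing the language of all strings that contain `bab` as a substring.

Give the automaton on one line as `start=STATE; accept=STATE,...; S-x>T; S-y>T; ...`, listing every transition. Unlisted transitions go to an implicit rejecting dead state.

start=S0; accept=S3; S0-a>S0; S0-b>S1; S1-a>S2; S1-b>S1; S2-a>S0; S2-b>S3; S3-a>S3; S3-b>S3

States S0..S2 record the length of the longest prefix of `bab` that matches the current input suffix. Reaching S3 means `bab` has been seen, and we stay there forever. Accept from S3.
        a   b  
>  S0   S0  S1 
   S1   S2  S1 
   S2   S0  S3 
 * S3   S3  S3 
(> = start, * = accepting)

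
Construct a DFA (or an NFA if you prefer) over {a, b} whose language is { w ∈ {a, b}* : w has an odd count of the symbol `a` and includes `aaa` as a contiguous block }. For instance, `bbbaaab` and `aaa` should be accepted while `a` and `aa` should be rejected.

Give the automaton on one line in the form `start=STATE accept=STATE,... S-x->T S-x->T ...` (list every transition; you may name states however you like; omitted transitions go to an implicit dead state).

Build one automaton per condition and run them in lockstep. The first has 2 states tracking the count of `a`s modulo 2; the second has 4 states tracking whether and how much of `aaa` has been seen. A product state is a pair (one from each), accepting exactly when both do.
With 8 states:
        a   b  
>  q0   q1  q0 
   q1   q2  q3 
   q2   q4  q0 
   q3   q5  q3 
 * q4   q6  q4 
   q5   q7  q0 
   q6   q4  q6 
   q7   q6  q3 
(> = start, * = accepting)

start=q0 accept=q4 q0-a->q1 q0-b->q0 q1-a->q2 q1-b->q3 q2-a->q4 q2-b->q0 q3-a->q5 q3-b->q3 q4-a->q6 q4-b->q4 q5-a->q7 q5-b->q0 q6-a->q4 q6-b->q6 q7-a->q6 q7-b->q3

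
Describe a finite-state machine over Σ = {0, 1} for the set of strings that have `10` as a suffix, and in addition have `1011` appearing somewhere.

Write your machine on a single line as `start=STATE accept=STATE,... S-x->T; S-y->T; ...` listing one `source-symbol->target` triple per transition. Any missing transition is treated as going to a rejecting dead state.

Run two small machines in parallel and take their product. One (3 states) tracks how much of the suffix `10` has currently been matched; the other (5 states) tracks whether and how much of `1011` has been seen. Each combined state is a pair, one component from each; accept when both components accept.
With 7 states:
        0   1  
>  q0   q0  q1 
   q1   q2  q1 
   q2   q0  q3 
   q3   q2  q4 
   q4   q5  q4 
 * q5   q6  q4 
   q6   q6  q4 
(> = start, * = accepting)

start=q0; accept=q5; q0-0->q0; q0-1->q1; q1-0->q2; q1-1->q1; q2-0->q0; q2-1->q3; q3-0->q2; q3-1->q4; q4-0->q5; q4-1->q4; q5-0->q6; q5-1->q4; q6-0->q6; q6-1->q4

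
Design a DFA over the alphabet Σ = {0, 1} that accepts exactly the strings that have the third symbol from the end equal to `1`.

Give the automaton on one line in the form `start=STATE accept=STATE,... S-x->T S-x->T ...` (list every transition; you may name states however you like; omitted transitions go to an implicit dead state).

start=S0 accept=S11,S12,S13,S14 S0-0->S1 S0-1->S2 S1-0->S3 S1-1->S4 S2-0->S5 S2-1->S6 S3-0->S7 S3-1->S8 S4-0->S9 S4-1->S10 S5-0->S11 S5-1->S12 S6-0->S13 S6-1->S14 S7-0->S7 S7-1->S8 S8-0->S9 S8-1->S10 S9-0->S11 S9-1->S12 S10-0->S13 S10-1->S14 S11-0->S7 S11-1->S8 S12-0->S9 S12-1->S10 S13-0->S11 S13-1->S12 S14-0->S13 S14-1->S14

A DFA must remember the last 3 symbols (since which symbol is third-to-last isn't known until the input ends). Use one state per possible window of the last ≤3 symbols; accept from those whose window starts with `1`.
With 15 states:
          0    1  
>  S0     S1   S2 
   S1     S3   S4 
   S2     S5   S6 
   S3     S7   S8 
   S4     S9  S10 
   S5    S11  S12 
   S6    S13  S14 
   S7     S7   S8 
   S8     S9  S10 
   S9    S11  S12 
   S10   S13  S14 
 * S11    S7   S8 
 * S12    S9  S10 
 * S13   S11  S12 
 * S14   S13  S14 
(> = start, * = accepting)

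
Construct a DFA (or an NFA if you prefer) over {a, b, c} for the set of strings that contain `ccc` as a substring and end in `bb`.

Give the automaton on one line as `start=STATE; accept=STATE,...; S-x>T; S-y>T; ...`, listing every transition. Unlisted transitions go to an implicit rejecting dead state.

Run two small machines in parallel and take their product. One (4 states) tracks whether and how much of `ccc` has been seen; the other (3 states) tracks how much of the suffix `bb` has currently been matched. Each combined state is a pair, one component from each; accept when both components accept. After merging equivalent states the machine shrinks.
With 6 states:
        a   b   c  
>  q0   q0  q0  q1 
   q1   q0  q0  q2 
   q2   q0  q0  q3 
   q3   q3  q4  q3 
   q4   q3  q5  q3 
 * q5   q3  q5  q3 
(> = start, * = accepting)

start=q0; accept=q5; q0-a>q0; q0-b>q0; q0-c>q1; q1-a>q0; q1-b>q0; q1-c>q2; q2-a>q0; q2-b>q0; q2-c>q3; q3-a>q3; q3-b>q4; q3-c>q3; q4-a>q3; q4-b>q5; q4-c>q3; q5-a>q3; q5-b>q5; q5-c>q3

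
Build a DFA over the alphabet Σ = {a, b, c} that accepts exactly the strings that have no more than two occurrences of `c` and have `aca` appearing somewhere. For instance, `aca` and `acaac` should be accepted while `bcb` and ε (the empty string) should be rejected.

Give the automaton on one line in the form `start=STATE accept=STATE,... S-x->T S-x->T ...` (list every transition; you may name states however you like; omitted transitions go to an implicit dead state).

Run two small machines in parallel and take their product. One (4 states) tracks the count of `c`s, saturating at 3; the other (4 states) tracks whether and how much of `aca` has been seen. Each combined state is a pair, one component from each; accept when both components accept. Equivalent product states are then merged.
9 states suffice.
        a   b   c  
>  q0   q1  q0  q2 
   q1   q1  q0  q3 
   q2   q4  q2  q5 
   q3   q6  q2  q5 
   q4   q4  q2  q7 
   q5   q5  q5  q5 
 * q6   q6  q6  q8 
   q7   q8  q5  q5 
 * q8   q8  q8  q5 
(> = start, * = accepting)

start=q0 accept=q6,q8 q0-a->q1 q0-b->q0 q0-c->q2 q1-a->q1 q1-b->q0 q1-c->q3 q2-a->q4 q2-b->q2 q2-c->q5 q3-a->q6 q3-b->q2 q3-c->q5 q4-a->q4 q4-b->q2 q4-c->q7 q5-a->q5 q5-b->q5 q5-c->q5 q6-a->q6 q6-b->q6 q6-c->q8 q7-a->q8 q7-b->q5 q7-c->q5 q8-a->q8 q8-b->q8 q8-c->q5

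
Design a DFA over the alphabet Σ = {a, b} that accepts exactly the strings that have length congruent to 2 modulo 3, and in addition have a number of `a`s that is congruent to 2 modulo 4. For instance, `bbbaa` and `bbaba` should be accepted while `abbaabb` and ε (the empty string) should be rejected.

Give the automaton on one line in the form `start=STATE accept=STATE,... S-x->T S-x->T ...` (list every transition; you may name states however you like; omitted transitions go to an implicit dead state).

start=S0 accept=S3 S0-a->S1 S0-b->S2 S1-a->S3 S1-b->S4 S2-a->S4 S2-b->S5 S3-a->S6 S3-b->S7 S4-a->S7 S4-b->S8 S5-a->S8 S5-b->S0 S6-a->S2 S6-b->S9 S7-a->S9 S7-b->S10 S8-a->S10 S8-b->S1 S9-a->S5 S9-b->S11 S10-a->S11 S10-b->S3 S11-a->S0 S11-b->S6

Build one automaton per condition and run them in lockstep. One (3 states) tracks the input length modulo 3; the other (4 states) tracks the count of `a`s modulo 4. Each combined state is a pair, one component from each; accept when both components accept.
A 12-state machine:
          a    b  
>  S0     S1   S2 
   S1     S3   S4 
   S2     S4   S5 
 * S3     S6   S7 
   S4     S7   S8 
   S5     S8   S0 
   S6     S2   S9 
   S7     S9  S10 
   S8    S10   S1 
   S9     S5  S11 
   S10   S11   S3 
   S11    S0   S6 
(> = start, * = accepting)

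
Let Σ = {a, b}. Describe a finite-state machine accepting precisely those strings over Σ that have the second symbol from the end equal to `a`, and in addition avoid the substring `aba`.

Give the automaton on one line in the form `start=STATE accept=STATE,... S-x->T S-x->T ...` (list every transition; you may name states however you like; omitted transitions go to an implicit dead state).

Build one automaton per condition and run them in lockstep. The first has 7 states tracking the last 2 symbols read; the second has 4 states tracking partial matches of the forbidden pattern `aba`. A product state is a pair (one from each), accepting exactly when both do. Equivalent product states are then merged.
A 5-state machine:
        a   b  
>  q0   q1  q0 
   q1   q2  q3 
 * q2   q2  q3 
 * q3   q4  q0 
   q4   q4  q4 
(> = start, * = accepting)

start=q0 accept=q2,q3 q0-a->q1 q0-b->q0 q1-a->q2 q1-b->q3 q2-a->q2 q2-b->q3 q3-a->q4 q3-b->q0 q4-a->q4 q4-b->q4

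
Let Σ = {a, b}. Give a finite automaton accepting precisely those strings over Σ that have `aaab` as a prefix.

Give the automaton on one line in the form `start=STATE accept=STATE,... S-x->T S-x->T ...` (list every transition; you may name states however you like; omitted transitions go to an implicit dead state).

Walk along `aaab` while the input agrees: from S0 take `a` to S1, and so on. Any deviation drops to the rejecting sink S5. Once S4 is reached the prefix is confirmed and every continuation is accepted.
        a   b  
>  S0   S1  S5 
   S1   S2  S5 
   S2   S3  S5 
   S3   S5  S4 
 * S4   S4  S4 
   S5   S5  S5 
(> = start, * = accepting)

start=S0 accept=S4 S0-a->S1 S0-b->S5 S1-a->S2 S1-b->S5 S2-a->S3 S2-b->S5 S3-a->S5 S3-b->S4 S4-a->S4 S4-b->S4 S5-a->S5 S5-b->S5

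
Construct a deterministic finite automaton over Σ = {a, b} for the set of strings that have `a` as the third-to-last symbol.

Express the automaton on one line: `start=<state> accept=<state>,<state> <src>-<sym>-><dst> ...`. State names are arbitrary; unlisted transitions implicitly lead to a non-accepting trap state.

start=q0 accept=q7,q8,q9,q10 q0-a->q1 q0-b->q2 q1-a->q3 q1-b->q4 q2-a->q5 q2-b->q6 q3-a->q7 q3-b->q8 q4-a->q9 q4-b->q10 q5-a->q11 q5-b->q12 q6-a->q13 q6-b->q14 q7-a->q7 q7-b->q8 q8-a->q9 q8-b->q10 q9-a->q11 q9-b->q12 q10-a->q13 q10-b->q14 q11-a->q7 q11-b->q8 q12-a->q9 q12-b->q10 q13-a->q11 q13-b->q12 q14-a->q13 q14-b->q14

A DFA must remember the last 3 symbols (since which symbol is third-to-last isn't known until the input ends). Use one state per possible window of the last ≤3 symbols; accept from those whose window starts with `a`.
A 15-state machine:
          a    b  
>  q0     q1   q2 
   q1     q3   q4 
   q2     q5   q6 
   q3     q7   q8 
   q4     q9  q10 
   q5    q11  q12 
   q6    q13  q14 
 * q7     q7   q8 
 * q8     q9  q10 
 * q9    q11  q12 
 * q10   q13  q14 
   q11    q7   q8 
   q12    q9  q10 
   q13   q11  q12 
   q14   q13  q14 
(> = start, * = accepting)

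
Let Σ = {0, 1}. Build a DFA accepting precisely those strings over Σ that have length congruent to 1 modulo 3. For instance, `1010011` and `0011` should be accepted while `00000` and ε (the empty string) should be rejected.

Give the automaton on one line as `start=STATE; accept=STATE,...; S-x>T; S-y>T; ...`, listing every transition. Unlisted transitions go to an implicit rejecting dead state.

Only the length mod 3 matters, so use a 3-cycle: from any state, every input symbol moves to the next state, wrapping q2 back to q0. Mark q1 accepting.
A 3-state machine:
        0   1  
>  q0   q1  q1 
 * q1   q2  q2 
   q2   q0  q0 
(> = start, * = accepting)

start=q0; accept=q1; q0-0>q1; q0-1>q1; q1-0>q2; q1-1>q2; q2-0>q0; q2-1>q0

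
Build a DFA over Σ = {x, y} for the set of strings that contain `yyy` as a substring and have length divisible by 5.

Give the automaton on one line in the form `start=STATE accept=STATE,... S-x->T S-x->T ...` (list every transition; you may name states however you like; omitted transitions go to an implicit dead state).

start=q0 accept=q16 q0-x->q1 q0-y->q2 q1-x->q3 q1-y->q4 q2-x->q3 q2-y->q5 q3-x->q6 q3-y->q7 q4-x->q6 q4-y->q8 q5-x->q6 q5-y->q9 q6-x->q10 q6-y->q11 q7-x->q10 q7-y->q12 q8-x->q10 q8-y->q13 q9-x->q13 q9-y->q13 q10-x->q0 q10-y->q14 q11-x->q0 q11-y->q15 q12-x->q0 q12-y->q16 q13-x->q16 q13-y->q16 q14-x->q1 q14-y->q17 q15-x->q1 q15-y->q18 q16-x->q18 q16-y->q18 q17-x->q3 q17-y->q19 q18-x->q19 q18-y->q19 q19-x->q9 q19-y->q9

Handle the two conditions separately and then intersect. The first has 4 states tracking whether and how much of `yyy` has been seen; the second has 5 states tracking the input length modulo 5. A product state is a pair (one from each), accepting exactly when both do.
20 states suffice.
          x    y  
>  q0     q1   q2 
   q1     q3   q4 
   q2     q3   q5 
   q3     q6   q7 
   q4     q6   q8 
   q5     q6   q9 
   q6    q10  q11 
   q7    q10  q12 
   q8    q10  q13 
   q9    q13  q13 
   q10    q0  q14 
   q11    q0  q15 
   q12    q0  q16 
   q13   q16  q16 
   q14    q1  q17 
   q15    q1  q18 
 * q16   q18  q18 
   q17    q3  q19 
   q18   q19  q19 
   q19    q9   q9 
(> = start, * = accepting)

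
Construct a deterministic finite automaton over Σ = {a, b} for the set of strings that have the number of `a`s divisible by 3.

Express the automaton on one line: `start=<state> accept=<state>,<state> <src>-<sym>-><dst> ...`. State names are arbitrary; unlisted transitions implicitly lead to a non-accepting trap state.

Keep the running count of `a`s modulo 3: each `a` advances along the cycle s0 → s1 → s2 → s0 while other symbols loop. Accept at s0.
A 3-state machine:
        a   b  
>* s0   s1  s0 
   s1   s2  s1 
   s2   s0  s2 
(> = start, * = accepting)

start=s0 accept=s0 s0-a->s1 s0-b->s0 s1-a->s2 s1-b->s1 s2-a->s0 s2-b->s2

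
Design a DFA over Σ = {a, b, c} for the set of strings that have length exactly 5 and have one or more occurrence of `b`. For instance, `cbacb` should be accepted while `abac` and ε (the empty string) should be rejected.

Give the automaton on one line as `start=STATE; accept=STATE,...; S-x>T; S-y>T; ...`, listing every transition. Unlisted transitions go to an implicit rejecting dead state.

start=s0; accept=s13,s14; s0-a>s1; s0-b>s2; s0-c>s1; s1-a>s3; s1-b>s4; s1-c>s3; s2-a>s4; s2-b>s5; s2-c>s4; s3-a>s6; s3-b>s7; s3-c>s6; s4-a>s7; s4-b>s8; s4-c>s7; s5-a>s8; s5-b>s8; s5-c>s8; s6-a>s9; s6-b>s10; s6-c>s9; s7-a>s10; s7-b>s11; s7-c>s10; s8-a>s11; s8-b>s11; s8-c>s11; s9-a>s12; s9-b>s13; s9-c>s12; s10-a>s13; s10-b>s14; s10-c>s13; s11-a>s14; s11-b>s14; s11-c>s14; s12-a>s15; s12-b>s16; s12-c>s15; s13-a>s16; s13-b>s17; s13-c>s16; s14-a>s17; s14-b>s17; s14-c>s17; s15-a>s15; s15-b>s16; s15-c>s15; s16-a>s16; s16-b>s17; s16-c>s16; s17-a>s17; s17-b>s17; s17-c>s17

Run two small machines in parallel and take their product. The first has 7 states tracking the input length, saturating at 6; the second has 3 states tracking the count of `b`s, saturating at 2. A product state is a pair (one from each), accepting exactly when both do.
With 18 states:
          a    b    c  
>  s0     s1   s2   s1 
   s1     s3   s4   s3 
   s2     s4   s5   s4 
   s3     s6   s7   s6 
   s4     s7   s8   s7 
   s5     s8   s8   s8 
   s6     s9  s10   s9 
   s7    s10  s11  s10 
   s8    s11  s11  s11 
   s9    s12  s13  s12 
   s10   s13  s14  s13 
   s11   s14  s14  s14 
   s12   s15  s16  s15 
 * s13   s16  s17  s16 
 * s14   s17  s17  s17 
   s15   s15  s16  s15 
   s16   s16  s17  s16 
   s17   s17  s17  s17 
(> = start, * = accepting)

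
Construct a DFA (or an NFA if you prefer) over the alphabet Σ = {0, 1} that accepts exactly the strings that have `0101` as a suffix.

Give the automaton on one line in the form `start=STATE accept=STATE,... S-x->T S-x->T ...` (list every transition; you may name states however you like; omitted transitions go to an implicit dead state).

Remember how much of `0101` the current input suffix matches. State q0 means no match yet; q1 means the last symbol is `0`; q2 means the last 2 symbols are `01`; q3 means the last 3 symbols are `010`; q4 means the last 4 symbols are `0101`. Only q4 accepts. On a mismatch, fall back to the longest proper suffix that is still a prefix of `0101`.
A 5-state machine:
        0   1  
>  q0   q1  q0 
   q1   q1  q2 
   q2   q3  q0 
   q3   q1  q4 
 * q4   q3  q0 
(> = start, * = accepting)

start=q0 accept=q4 q0-0->q1 q0-1->q0 q1-0->q1 q1-1->q2 q2-0->q3 q2-1->q0 q3-0->q1 q3-1->q4 q4-0->q3 q4-1->q0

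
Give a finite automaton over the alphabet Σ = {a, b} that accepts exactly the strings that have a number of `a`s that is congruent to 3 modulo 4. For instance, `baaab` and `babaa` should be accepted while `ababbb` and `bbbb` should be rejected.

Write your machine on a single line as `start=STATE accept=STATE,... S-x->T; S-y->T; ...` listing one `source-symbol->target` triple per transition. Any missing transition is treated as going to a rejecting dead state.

Keep the running count of `a`s modulo 4: each `a` advances along the cycle S0 → S1 → S2 → S3 → S0 while other symbols loop. Accept at S3.
With 4 states:
        a   b  
>  S0   S1  S0 
   S1   S2  S1 
   S2   S3  S2 
 * S3   S0  S3 
(> = start, * = accepting)

start=S0; accept=S3; S0-a->S1; S0-b->S0; S1-a->S2; S1-b->S1; S2-a->S3; S2-b->S2; S3-a->S0; S3-b->S3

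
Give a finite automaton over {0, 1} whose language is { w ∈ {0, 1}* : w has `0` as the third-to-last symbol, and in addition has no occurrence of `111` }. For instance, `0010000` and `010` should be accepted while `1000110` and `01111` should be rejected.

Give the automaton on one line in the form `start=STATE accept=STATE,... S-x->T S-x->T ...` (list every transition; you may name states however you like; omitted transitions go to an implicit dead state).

start=A accept=H,I,J,K A-0->B A-1->C B-0->D B-1->E C-0->F C-1->G D-0->H D-1->I E-0->J E-1->K F-0->L F-1->M G-0->N G-1->O H-0->H H-1->I I-0->J I-1->K J-0->L J-1->M K-0->N K-1->O L-0->H L-1->I M-0->J M-1->K N-0->L N-1->M O-0->P O-1->O P-0->Q P-1->R Q-0->S Q-1->T R-0->U R-1->V S-0->S S-1->T T-0->U T-1->V U-0->Q U-1->R V-0->P V-1->O

Handle the two conditions separately and then intersect. One (15 states) tracks the last 3 symbols read; the other (4 states) tracks partial matches of the forbidden pattern `111`. Each combined state is a pair, one component from each; accept when both components accept.
With 22 states:
       0  1 
>  A   B  C 
   B   D  E 
   C   F  G 
   D   H  I 
   E   J  K 
   F   L  M 
   G   N  O 
 * H   H  I 
 * I   J  K 
 * J   L  M 
 * K   N  O 
   L   H  I 
   M   J  K 
   N   L  M 
   O   P  O 
   P   Q  R 
   Q   S  T 
   R   U  V 
   S   S  T 
   T   U  V 
   U   Q  R 
   V   P  O 
(> = start, * = accepting)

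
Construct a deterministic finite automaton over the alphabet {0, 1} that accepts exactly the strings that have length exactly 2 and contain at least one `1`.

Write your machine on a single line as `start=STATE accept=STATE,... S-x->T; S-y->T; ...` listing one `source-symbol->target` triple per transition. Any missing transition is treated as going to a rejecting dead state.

Run two small machines in parallel and take their product. The first has 4 states tracking the input length, saturating at 3; the second has 3 states tracking the count of `1`s, saturating at 2. A product state is a pair (one from each), accepting exactly when both do.
A 9-state machine:
        0   1  
>  q0   q1  q2 
   q1   q3  q4 
   q2   q4  q5 
   q3   q6  q7 
 * q4   q7  q8 
 * q5   q8  q8 
   q6   q6  q7 
   q7   q7  q8 
   q8   q8  q8 
(> = start, * = accepting)

start=q0; accept=q4,q5; q0-0->q1; q0-1->q2; q1-0->q3; q1-1->q4; q2-0->q4; q2-1->q5; q3-0->q6; q3-1->q7; q4-0->q7; q4-1->q8; q5-0->q8; q5-1->q8; q6-0->q6; q6-1->q7; q7-0->q7; q7-1->q8; q8-0->q8; q8-1->q8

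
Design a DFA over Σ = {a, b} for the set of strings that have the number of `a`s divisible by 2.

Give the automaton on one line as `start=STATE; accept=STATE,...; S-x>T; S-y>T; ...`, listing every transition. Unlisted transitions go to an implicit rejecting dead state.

start=S0; accept=S0; S0-a>S1; S0-b>S0; S1-a>S0; S1-b>S1

Keep the running count of `a`s modulo 2: each `a` advances along the cycle S0 → S1 → S0 while other symbols loop. Accept at S0.
2 states suffice.
        a   b  
>* S0   S1  S0 
   S1   S0  S1 
(> = start, * = accepting)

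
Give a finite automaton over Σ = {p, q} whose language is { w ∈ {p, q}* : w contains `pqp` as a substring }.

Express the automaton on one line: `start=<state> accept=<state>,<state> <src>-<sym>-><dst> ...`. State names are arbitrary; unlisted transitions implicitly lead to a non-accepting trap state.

Track how much of `pqp` has been matched so far: state s0 is no progress, s3 is the absorbing accept state reached once `pqp` has occurred. Intermediate states record partial matches; on a mismatch, fall back to the longest reusable overlap.
        p   q  
>  s0   s1  s0 
   s1   s1  s2 
   s2   s3  s0 
 * s3   s3  s3 
(> = start, * = accepting)

start=s0 accept=s3 s0-p->s1 s0-q->s0 s1-p->s1 s1-q->s2 s2-p->s3 s2-q->s0 s3-p->s3 s3-q->s3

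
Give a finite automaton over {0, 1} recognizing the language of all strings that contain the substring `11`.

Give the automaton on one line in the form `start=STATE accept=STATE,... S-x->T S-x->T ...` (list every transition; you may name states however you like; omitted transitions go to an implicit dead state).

Track how much of `11` has been matched so far: state q0 is no progress, q2 is the absorbing accept state reached once `11` has occurred. Intermediate states record partial matches; on a mismatch, fall back to the longest reusable overlap.
With 3 states:
        0   1  
>  q0   q0  q1 
   q1   q0  q2 
 * q2   q2  q2 
(> = start, * = accepting)

start=q0 accept=q2 q0-0->q0 q0-1->q1 q1-0->q0 q1-1->q2 q2-0->q2 q2-1->q2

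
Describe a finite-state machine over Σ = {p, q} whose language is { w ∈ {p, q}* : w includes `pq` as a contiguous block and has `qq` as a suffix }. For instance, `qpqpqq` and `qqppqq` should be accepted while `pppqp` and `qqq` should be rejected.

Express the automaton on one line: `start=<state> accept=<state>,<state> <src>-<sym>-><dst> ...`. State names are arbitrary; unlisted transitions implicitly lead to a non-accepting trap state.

Build one automaton per condition and run them in lockstep. One (3 states) tracks whether and how much of `pq` has been seen; the other (3 states) tracks how much of the suffix `qq` has currently been matched. Each combined state is a pair, one component from each; accept when both components accept.
7 states suffice.
        p   q  
>  S0   S1  S2 
   S1   S1  S3 
   S2   S1  S4 
   S3   S5  S6 
   S4   S1  S4 
   S5   S5  S3 
 * S6   S5  S6 
(> = start, * = accepting)

start=S0 accept=S6 S0-p->S1 S0-q->S2 S1-p->S1 S1-q->S3 S2-p->S1 S2-q->S4 S3-p->S5 S3-q->S6 S4-p->S1 S4-q->S4 S5-p->S5 S5-q->S3 S6-p->S5 S6-q->S6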